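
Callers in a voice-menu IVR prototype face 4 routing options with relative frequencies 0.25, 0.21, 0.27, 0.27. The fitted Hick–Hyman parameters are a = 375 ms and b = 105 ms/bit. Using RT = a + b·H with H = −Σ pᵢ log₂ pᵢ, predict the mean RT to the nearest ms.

584 ms

H = 0.25·log₂(1/0.25) + 0.21·log₂(1/0.21) + 0.27·log₂(1/0.27) + 0.27·log₂(1/0.27) = 1.9929 bits.
RT = 375 + 105 × 1.9929 = 584.25 ms.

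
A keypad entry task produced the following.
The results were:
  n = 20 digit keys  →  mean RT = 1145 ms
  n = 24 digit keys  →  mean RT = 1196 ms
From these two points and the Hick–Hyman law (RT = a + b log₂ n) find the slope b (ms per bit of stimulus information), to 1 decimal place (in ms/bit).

193.9 ms/bit

Slope: b = (1196 − 1145) / (log₂ 24 − log₂ 20) = 51/0.2630 = 193.891 ms/bit.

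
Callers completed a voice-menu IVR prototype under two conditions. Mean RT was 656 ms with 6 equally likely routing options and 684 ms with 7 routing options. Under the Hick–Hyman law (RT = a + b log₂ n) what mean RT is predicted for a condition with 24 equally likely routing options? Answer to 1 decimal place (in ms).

RT is linear in log₂ n, so two points fix the line:
  b = (684 − 656) / (log₂ 7 − log₂ 6) = 28 / (2.8074 − 2.5850) = 125.904 ms/bit
  a = 656 − 125.904 × 2.5850 = 330.544 ms
Then RT(24) = 330.544 + 125.904 × log₂ 24 = 330.544 + 125.904 × 4.5850 ≈ 907.807 ms.

907.8 ms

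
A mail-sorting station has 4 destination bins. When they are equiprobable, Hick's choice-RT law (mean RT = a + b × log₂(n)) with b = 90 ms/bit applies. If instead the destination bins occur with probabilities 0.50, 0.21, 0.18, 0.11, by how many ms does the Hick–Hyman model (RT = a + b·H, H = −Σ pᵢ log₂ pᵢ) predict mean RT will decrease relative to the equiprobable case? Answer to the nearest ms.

Equiprobable entropy H₀ = log₂ 4 = 2.0000 bits.
Skewed entropy H = −Σ pᵢ log₂ pᵢ = 1.7684 bits.
ΔRT = b·(H₀ − H) = 90 × 0.2316 = 20.84 ms.

21 ms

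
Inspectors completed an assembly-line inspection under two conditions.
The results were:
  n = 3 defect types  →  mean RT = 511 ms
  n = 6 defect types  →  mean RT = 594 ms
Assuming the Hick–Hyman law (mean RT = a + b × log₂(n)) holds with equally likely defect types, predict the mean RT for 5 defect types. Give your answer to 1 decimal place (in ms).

Solve the two-equation system in a and b:
  b = (594 − 511) / (log₂ 6 − log₂ 3) = 83 / (2.5850 − 1.5850) = 83.000 ms/bit
  a = 511 − 83.000 × 1.5850 = 379.448 ms
Then RT(5) = 379.448 + 83.000 × log₂ 5 = 379.448 + 83.000 × 2.3219 ≈ 572.168 ms.

572.2 ms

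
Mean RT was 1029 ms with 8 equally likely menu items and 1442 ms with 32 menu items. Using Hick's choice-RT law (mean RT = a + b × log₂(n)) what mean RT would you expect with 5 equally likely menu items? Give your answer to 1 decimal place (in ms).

Solve the two-equation system in a and b:
  b = (1442 − 1029) / (log₂ 32 − log₂ 8) = 413 / (5 − 3) = 206.500 ms/bit
  a = 1029 − 206.500 × 3 = 409.500 ms
Then RT(5) = 409.500 + 206.500 × log₂ 5 = 409.500 + 206.500 × 2.3219 ≈ 888.978 ms.

889.0 ms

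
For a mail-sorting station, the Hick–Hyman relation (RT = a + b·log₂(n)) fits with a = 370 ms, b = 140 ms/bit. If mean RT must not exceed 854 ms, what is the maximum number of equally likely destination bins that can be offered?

10

140·log₂ n ≤ 854 − 370 = 484, giving log₂ n ≤ 3.4571 and n ≤ 10.983. The largest whole number is 10.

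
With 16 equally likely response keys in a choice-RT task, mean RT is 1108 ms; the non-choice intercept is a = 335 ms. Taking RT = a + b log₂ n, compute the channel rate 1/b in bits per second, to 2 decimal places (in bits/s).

Choice component = 1108 − 335 = 773 ms over log₂(16) = 4 bits.
b = 773 / 4 = 193.250 ms/bit, so 1/b = 5.175 bits/s.

5.17 bits/s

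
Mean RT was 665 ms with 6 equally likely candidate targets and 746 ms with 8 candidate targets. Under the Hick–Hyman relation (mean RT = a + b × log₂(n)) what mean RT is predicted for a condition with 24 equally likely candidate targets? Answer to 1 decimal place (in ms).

1055.3 ms

With log₂ n on the abscissa the relation is linear; from the two conditions:
  b = (746 − 665) / (log₂ 8 − log₂ 6) = 81 / (3 − 2.5850) = 195.163 ms/bit
  a = 665 − 195.163 × 2.5850 = 160.511 ms
Then RT(24) = 160.511 + 195.163 × log₂ 24 = 160.511 + 195.163 × 4.5850 ≈ 1055.326 ms.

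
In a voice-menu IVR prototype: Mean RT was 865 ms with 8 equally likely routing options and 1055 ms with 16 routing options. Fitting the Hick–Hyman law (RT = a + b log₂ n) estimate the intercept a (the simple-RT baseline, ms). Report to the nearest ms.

295 ms

Slope: b = (1055 − 865) / (log₂ 16 − log₂ 8) = 190/1.0000 = 190 ms/bit.
a = RT₁ − b·log₂ n₁ = 865 − 190 × 3 = 295.000 ms.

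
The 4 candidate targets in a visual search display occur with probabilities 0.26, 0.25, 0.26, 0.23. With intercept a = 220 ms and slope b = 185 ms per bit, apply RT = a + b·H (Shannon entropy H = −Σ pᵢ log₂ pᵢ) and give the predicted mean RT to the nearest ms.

H = 0.26·log₂(1/0.26) + 0.25·log₂(1/0.25) + 0.26·log₂(1/0.26) + 0.23·log₂(1/0.23) = 1.9982 bits.
RT = 220 + 185 × 1.9982 = 589.68 ms.

590 ms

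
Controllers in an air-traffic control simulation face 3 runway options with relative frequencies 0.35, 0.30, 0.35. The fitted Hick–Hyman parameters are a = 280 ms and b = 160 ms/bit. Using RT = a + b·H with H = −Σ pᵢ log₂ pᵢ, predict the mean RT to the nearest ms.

533 ms

H = 0.35·log₂(1/0.35) + 0.30·log₂(1/0.30) + 0.35·log₂(1/0.35) = 1.5813 bits.
RT = 280 + 160 × 1.5813 = 533.01 ms.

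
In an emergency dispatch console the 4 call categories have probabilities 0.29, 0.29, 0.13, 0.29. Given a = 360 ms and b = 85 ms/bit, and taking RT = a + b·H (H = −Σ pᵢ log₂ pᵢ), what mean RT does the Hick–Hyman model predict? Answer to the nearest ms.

Entropy contributions −pᵢ log₂ pᵢ: 0.5179, 0.5179, 0.3826, 0.5179; sum H = 1.9364 bits.
RT = a + bH = 360 + 85·1.9364 = 524.59 ms.

525 ms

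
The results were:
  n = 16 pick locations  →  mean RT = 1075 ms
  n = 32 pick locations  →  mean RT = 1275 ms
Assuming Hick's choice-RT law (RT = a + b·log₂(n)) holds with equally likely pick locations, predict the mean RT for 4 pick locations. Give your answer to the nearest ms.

675 ms

With log₂ n on the abscissa the relation is linear; from the two conditions:
  b = (1275 − 1075) / (log₂ 32 − log₂ 16) = 200 / (5 − 4) = 200 ms/bit
  a = 1075 − 200 × 4 = 275 ms
Then RT(4) = 275 + 200 × log₂ 4 = 275 + 200 × 2 ≈ 675.000 ms.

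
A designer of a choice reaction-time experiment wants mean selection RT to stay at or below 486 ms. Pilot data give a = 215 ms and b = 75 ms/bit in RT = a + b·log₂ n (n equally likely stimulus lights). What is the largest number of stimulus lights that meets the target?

12

Set 215 + 75·log₂ n ≤ 486 → log₂ n ≤ (486 − 215)/75 = 3.6133.
So n ≤ 2^3.6133 = 12.238; the largest integer n is 12.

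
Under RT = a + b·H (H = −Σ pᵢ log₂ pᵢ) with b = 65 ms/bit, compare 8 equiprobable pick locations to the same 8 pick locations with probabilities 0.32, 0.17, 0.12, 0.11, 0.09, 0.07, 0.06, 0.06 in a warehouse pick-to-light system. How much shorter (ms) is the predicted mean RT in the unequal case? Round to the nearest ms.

16 ms

The RT saving is b·ΔH. Equiprobable H₀ = log₂(8) = 3.0000 bits; with the given probabilities H = 2.7463 bits.
b·(H₀ − H) = 65 × (3.0000 − 2.7463) = 16.49 ms.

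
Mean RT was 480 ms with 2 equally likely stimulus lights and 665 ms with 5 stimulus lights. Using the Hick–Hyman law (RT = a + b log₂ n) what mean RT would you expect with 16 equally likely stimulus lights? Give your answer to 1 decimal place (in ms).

899.8 ms

Fit slope and intercept:
  b = (665 − 480) / (log₂ 5 − log₂ 2) = 185 / (2.3219 − 1) = 139.947 ms/bit
  a = 480 − 139.947 × 1 = 340.053 ms
Then RT(16) = 340.053 + 139.947 × log₂ 16 = 340.053 + 139.947 × 4 ≈ 899.841 ms.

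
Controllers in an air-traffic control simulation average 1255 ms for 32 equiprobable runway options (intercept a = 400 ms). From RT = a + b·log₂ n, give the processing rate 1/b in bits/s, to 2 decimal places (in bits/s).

b = (1255 − 400)/log₂ 32 = 855/5 = 171.000 ms per bit = 0.17100 s/bit; the reciprocal is 5.848 bits/s.

5.85 bits/s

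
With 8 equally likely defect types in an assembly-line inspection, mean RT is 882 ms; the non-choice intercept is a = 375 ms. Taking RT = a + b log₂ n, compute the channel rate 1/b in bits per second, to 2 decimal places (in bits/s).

Choice component = 882 − 375 = 507 ms over log₂(8) = 3 bits.
b = 507 / 3 = 169.000 ms/bit, so 1/b = 5.917 bits/s.

5.92 bits/s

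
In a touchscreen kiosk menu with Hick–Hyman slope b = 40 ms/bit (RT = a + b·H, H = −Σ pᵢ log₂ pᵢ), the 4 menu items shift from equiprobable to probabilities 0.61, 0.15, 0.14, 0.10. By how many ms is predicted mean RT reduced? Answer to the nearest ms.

The RT saving is b·ΔH. Equiprobable H₀ = log₂(4) = 2.0000 bits; with the given probabilities H = 1.5749 bits.
b·(H₀ − H) = 40 × (2.0000 − 1.5749) = 17.01 ms.

17 ms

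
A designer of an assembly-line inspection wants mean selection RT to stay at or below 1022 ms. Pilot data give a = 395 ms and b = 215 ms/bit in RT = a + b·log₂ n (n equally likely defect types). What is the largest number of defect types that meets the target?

215·log₂ n ≤ 1022 − 395 = 627, giving log₂ n ≤ 2.9163 and n ≤ 7.549. The largest whole number is 7.

7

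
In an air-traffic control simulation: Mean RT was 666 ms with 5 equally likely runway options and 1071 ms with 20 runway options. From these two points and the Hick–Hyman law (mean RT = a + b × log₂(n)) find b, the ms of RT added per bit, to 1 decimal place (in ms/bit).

202.5 ms/bit

The slope on a log₂ axis is (1071 − 666) / (4.3219 − 2.3219) = 202.500 ms/bit.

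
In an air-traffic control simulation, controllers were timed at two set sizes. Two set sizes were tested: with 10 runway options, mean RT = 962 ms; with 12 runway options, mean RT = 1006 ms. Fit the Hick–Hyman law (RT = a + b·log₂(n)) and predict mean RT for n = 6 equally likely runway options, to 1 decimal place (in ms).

838.7 ms

With log₂ n on the abscissa the relation is linear; from the two conditions:
  b = (1006 − 962) / (log₂ 12 − log₂ 10) = 44 / (3.5850 − 3.3219) = 167.278 ms/bit
  a = 962 − 167.278 × 3.3219 = 406.313 ms
Then RT(6) = 406.313 + 167.278 × log₂ 6 = 406.313 + 167.278 × 2.5850 ≈ 838.722 ms.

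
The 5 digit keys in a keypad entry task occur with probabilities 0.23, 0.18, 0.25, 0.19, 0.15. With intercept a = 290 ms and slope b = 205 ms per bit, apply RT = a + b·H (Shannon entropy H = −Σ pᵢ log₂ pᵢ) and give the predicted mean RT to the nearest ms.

761 ms

Entropy contributions −pᵢ log₂ pᵢ: 0.4877, 0.4453, 0.5000, 0.4552, 0.4105; sum H = 2.2987 bits.
RT = a + bH = 290 + 205·2.2987 = 761.24 ms.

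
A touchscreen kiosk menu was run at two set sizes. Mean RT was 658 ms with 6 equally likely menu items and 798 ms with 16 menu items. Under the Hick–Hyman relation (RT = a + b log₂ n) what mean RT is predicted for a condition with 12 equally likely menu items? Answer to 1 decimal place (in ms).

RT is linear in log₂ n, so two points fix the line:
  b = (798 − 658) / (log₂ 16 − log₂ 6) = 140 / (4 − 2.5850) = 98.937 ms/bit
  a = 658 − 98.937 × 2.5850 = 402.251 ms
Then RT(12) = 402.251 + 98.937 × log₂ 12 = 402.251 + 98.937 × 3.5850 ≈ 756.937 ms.

756.9 ms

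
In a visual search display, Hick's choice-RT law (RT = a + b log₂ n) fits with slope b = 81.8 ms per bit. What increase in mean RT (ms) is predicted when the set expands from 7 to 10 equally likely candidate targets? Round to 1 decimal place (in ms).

ΔRT = (a + b log₂ n₂) − (a + b log₂ n₁) = b·(log₂ n₂ − log₂ n₁).
log₂(10) − log₂(7) = 3.3219 − 2.8074 = 0.5146.
ΔRT = 81.8 × 0.5146 = 42.092 ms.

42.1 ms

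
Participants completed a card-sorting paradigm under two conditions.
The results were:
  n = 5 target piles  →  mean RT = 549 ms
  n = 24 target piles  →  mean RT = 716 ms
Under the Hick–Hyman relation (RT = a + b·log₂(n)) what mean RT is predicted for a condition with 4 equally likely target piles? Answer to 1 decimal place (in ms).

525.2 ms

RT is linear in log₂ n, so two points fix the line:
  b = (716 − 549) / (log₂ 24 − log₂ 5) = 167 / (4.5850 − 2.3219) = 73.795 ms/bit
  a = 549 − 73.795 × 2.3219 = 377.654 ms
Then RT(4) = 377.654 + 73.795 × log₂ 4 = 377.654 + 73.795 × 2 ≈ 525.243 ms.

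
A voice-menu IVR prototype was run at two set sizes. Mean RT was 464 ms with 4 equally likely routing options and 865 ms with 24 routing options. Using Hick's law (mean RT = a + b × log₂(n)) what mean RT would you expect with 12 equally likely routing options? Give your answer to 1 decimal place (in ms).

RT is linear in log₂ n, so two points fix the line:
  b = (865 − 464) / (log₂ 24 − log₂ 4) = 401 / (4.5850 − 2) = 155.128 ms/bit
  a = 464 − 155.128 × 2 = 153.744 ms
Then RT(12) = 153.744 + 155.128 × log₂ 12 = 153.744 + 155.128 × 3.5850 ≈ 709.872 ms.

709.9 ms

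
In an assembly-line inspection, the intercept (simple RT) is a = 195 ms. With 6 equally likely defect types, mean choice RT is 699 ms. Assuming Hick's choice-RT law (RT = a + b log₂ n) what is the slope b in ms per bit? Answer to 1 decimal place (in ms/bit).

b = (699 − 195) / log₂(6) = 504 / 2.5850 = 194.974 ms/bit.

195.0 ms/bit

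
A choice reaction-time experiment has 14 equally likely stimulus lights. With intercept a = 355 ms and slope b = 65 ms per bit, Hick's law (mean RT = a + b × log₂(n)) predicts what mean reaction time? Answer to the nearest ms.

log₂(14) = 3.8074 bits, so RT = 355 + 65 × 3.8074 ≈ 602.478 ms.

602 ms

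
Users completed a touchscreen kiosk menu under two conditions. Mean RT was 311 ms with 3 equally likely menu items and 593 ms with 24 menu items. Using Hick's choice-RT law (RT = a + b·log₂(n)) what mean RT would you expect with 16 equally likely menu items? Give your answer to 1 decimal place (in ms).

RT is linear in log₂ n, so two points fix the line:
  b = (593 − 311) / (log₂ 24 − log₂ 3) = 282 / (4.5850 − 1.5850) = 94.000 ms/bit
  a = 311 − 94.000 × 1.5850 = 162.014 ms
Then RT(16) = 162.014 + 94.000 × log₂ 16 = 162.014 + 94.000 × 4 ≈ 538.014 ms.

538.0 ms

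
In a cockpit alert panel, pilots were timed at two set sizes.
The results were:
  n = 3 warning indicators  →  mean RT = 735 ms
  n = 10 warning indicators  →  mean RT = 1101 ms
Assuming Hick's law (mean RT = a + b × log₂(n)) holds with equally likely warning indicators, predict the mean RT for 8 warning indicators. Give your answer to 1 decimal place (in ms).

1033.2 ms

Solve the two-equation system in a and b:
  b = (1101 − 735) / (log₂ 10 − log₂ 3) = 366 / (3.3219 − 1.5850) = 210.712 ms/bit
  a = 735 − 210.712 × 1.5850 = 401.029 ms
Then RT(8) = 401.029 + 210.712 × log₂ 8 = 401.029 + 210.712 × 3 ≈ 1033.166 ms.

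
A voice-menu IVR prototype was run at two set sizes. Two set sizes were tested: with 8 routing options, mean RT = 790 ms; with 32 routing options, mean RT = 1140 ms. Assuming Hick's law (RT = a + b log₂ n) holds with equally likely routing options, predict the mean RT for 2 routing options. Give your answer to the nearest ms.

440 ms

Solve the two-equation system in a and b:
  b = (1140 − 790) / (log₂ 32 − log₂ 8) = 350 / (5 − 3) = 175 ms/bit
  a = 790 − 175 × 3 = 265 ms
Then RT(2) = 265 + 175 × log₂ 2 = 265 + 175 × 1 ≈ 440.000 ms.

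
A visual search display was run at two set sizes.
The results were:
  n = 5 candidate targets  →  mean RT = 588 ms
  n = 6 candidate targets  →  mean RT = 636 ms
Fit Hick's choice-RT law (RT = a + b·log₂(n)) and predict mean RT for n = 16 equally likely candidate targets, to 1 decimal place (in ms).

894.2 ms

Fit slope and intercept:
  b = (636 − 588) / (log₂ 6 − log₂ 5) = 48 / (2.5850 − 2.3219) = 182.486 ms/bit
  a = 588 − 182.486 × 2.3219 = 164.281 ms
Then RT(16) = 164.281 + 182.486 × log₂ 16 = 164.281 + 182.486 × 4 ≈ 894.224 ms.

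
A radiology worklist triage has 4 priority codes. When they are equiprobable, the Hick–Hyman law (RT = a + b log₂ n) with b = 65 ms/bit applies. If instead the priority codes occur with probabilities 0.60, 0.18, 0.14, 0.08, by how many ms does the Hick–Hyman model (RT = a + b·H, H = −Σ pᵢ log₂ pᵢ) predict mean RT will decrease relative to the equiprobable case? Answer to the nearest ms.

28 ms

Equiprobable entropy H₀ = log₂ 4 = 2.0000 bits.
Skewed entropy H = −Σ pᵢ log₂ pᵢ = 1.5761 bits.
ΔRT = b·(H₀ − H) = 65 × 0.4239 = 27.55 ms.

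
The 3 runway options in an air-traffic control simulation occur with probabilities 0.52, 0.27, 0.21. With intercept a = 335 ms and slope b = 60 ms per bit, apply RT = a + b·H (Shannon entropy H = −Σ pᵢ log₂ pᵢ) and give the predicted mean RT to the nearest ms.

423 ms

Entropy contributions −pᵢ log₂ pᵢ: 0.4906, 0.5100, 0.4728; sum H = 1.4734 bits.
RT = a + bH = 335 + 60·1.4734 = 423.41 ms.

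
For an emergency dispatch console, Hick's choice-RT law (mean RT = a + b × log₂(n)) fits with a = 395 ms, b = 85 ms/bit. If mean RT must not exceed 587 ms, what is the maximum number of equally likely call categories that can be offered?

Set 395 + 85·log₂ n ≤ 587 → log₂ n ≤ (587 − 395)/85 = 2.2588.
So n ≤ 2^2.2588 = 4.786; the largest integer n is 4.

4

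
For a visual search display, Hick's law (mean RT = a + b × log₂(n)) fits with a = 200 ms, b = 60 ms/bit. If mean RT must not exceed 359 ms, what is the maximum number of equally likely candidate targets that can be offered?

Information budget: (359 − 200)/60 = 2.6500 bits, so n ≤ 2^2.6500 = 6.277 → at most 6.

6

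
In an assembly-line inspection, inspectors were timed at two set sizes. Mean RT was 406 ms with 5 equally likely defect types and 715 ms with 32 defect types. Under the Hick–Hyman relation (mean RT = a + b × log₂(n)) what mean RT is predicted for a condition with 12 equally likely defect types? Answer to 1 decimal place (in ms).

551.7 ms

Fit slope and intercept:
  b = (715 − 406) / (log₂ 32 − log₂ 5) = 309 / (5 − 2.3219) = 115.382 ms/bit
  a = 406 − 115.382 × 2.3219 = 138.092 ms
Then RT(12) = 138.092 + 115.382 × log₂ 12 = 138.092 + 115.382 × 3.5850 ≈ 551.731 ms.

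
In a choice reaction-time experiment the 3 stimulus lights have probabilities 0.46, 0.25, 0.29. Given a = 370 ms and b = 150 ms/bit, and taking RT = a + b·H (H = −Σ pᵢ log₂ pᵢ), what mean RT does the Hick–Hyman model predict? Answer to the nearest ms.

H = 0.46·log₂(1/0.46) + 0.25·log₂(1/0.25) + 0.29·log₂(1/0.29) = 1.5332 bits.
RT = 370 + 150 × 1.5332 = 599.99 ms.

600 ms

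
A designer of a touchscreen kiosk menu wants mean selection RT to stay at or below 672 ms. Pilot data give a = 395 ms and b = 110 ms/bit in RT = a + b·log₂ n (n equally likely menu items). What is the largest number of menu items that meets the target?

Set 395 + 110·log₂ n ≤ 672 → log₂ n ≤ (672 − 395)/110 = 2.5182.
So n ≤ 2^2.5182 = 5.729; the largest integer n is 5.

5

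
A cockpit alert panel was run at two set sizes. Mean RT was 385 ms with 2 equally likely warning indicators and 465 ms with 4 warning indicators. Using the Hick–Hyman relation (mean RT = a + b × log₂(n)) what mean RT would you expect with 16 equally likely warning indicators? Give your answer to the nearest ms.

625 ms

With log₂ n on the abscissa the relation is linear; from the two conditions:
  b = (465 − 385) / (log₂ 4 − log₂ 2) = 80 / (2 − 1) = 80 ms/bit
  a = 385 − 80 × 1 = 305 ms
Then RT(16) = 305 + 80 × log₂ 16 = 305 + 80 × 4 ≈ 625.000 ms.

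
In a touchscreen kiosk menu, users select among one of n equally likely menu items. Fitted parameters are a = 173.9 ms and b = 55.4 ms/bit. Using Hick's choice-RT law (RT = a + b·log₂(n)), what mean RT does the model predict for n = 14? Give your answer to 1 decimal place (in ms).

384.8 ms

log₂(14) = 3.8074 bits, so RT = 173.9 + 55.4 × 3.8074 ≈ 384.827 ms.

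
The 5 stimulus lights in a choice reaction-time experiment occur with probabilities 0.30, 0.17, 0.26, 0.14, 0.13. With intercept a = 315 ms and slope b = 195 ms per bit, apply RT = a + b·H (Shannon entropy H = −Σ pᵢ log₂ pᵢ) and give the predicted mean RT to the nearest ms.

752 ms

Entropy contributions −pᵢ log₂ pᵢ: 0.5211, 0.4346, 0.5053, 0.3971, 0.3826; sum H = 2.2407 bits.
RT = a + bH = 315 + 195·2.2407 = 751.94 ms.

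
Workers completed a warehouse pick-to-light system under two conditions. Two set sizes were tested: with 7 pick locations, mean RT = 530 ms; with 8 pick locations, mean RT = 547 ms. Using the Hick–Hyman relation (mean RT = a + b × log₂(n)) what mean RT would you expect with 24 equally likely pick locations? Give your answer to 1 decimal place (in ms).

Solve the two-equation system in a and b:
  b = (547 − 530) / (log₂ 8 − log₂ 7) = 17 / (3 − 2.8074) = 88.245 ms/bit
  a = 530 − 88.245 × 2.8074 = 282.264 ms
Then RT(24) = 282.264 + 88.245 × log₂ 24 = 282.264 + 88.245 × 4.5850 ≈ 686.865 ms.

686.9 ms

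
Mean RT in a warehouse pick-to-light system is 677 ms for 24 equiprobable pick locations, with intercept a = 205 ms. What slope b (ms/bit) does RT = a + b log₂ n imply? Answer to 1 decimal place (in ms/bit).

b = (677 − 205) / log₂(24) = 472 / 4.5850 = 102.945 ms/bit.

102.9 ms/bit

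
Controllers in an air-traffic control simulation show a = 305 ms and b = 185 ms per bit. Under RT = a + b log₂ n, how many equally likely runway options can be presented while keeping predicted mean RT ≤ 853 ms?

185·log₂ n ≤ 853 − 305 = 548, giving log₂ n ≤ 2.9622 and n ≤ 7.793. The largest whole number is 7.

7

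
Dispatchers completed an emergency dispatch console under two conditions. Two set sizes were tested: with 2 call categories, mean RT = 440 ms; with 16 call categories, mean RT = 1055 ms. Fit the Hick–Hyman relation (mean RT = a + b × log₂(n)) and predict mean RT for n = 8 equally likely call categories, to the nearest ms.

Solve the two-equation system in a and b:
  b = (1055 − 440) / (log₂ 16 − log₂ 2) = 615 / (4 − 1) = 205 ms/bit
  a = 440 − 205 × 1 = 235 ms
Then RT(8) = 235 + 205 × log₂ 8 = 235 + 205 × 3 ≈ 850.000 ms.

850 ms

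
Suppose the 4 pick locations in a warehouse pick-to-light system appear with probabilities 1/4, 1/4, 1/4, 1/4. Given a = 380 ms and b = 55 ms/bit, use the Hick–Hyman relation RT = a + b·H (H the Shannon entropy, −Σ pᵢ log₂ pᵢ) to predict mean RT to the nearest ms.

490 ms

H = −Σ pᵢ log₂ pᵢ = 0.25·2 + 0.25·2 + 0.25·2 + 0.25·2 = 2.000 bits.
RT = 380 + 55 × 2.000 = 490.00 ms.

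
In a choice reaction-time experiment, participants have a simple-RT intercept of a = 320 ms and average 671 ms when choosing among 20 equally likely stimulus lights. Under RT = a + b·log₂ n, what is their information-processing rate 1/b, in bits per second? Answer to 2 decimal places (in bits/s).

Choice component = 671 − 320 = 351 ms over log₂(20) = 4.3219 bits.
b = 351 / 4.3219 = 81.214 ms/bit, so 1/b = 12.313 bits/s.

12.31 bits/s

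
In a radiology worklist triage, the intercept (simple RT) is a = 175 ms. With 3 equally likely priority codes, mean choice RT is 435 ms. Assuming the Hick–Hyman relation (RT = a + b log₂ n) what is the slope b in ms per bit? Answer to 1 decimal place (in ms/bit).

b = (435 − 175) / log₂(3) = 260 / 1.5850 = 164.042 ms/bit.

164.0 ms/bit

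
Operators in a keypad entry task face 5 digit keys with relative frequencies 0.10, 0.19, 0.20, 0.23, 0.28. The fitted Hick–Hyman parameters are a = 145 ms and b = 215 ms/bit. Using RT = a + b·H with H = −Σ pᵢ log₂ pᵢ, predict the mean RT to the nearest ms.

630 ms

H = 0.10·log₂(1/0.10) + 0.19·log₂(1/0.19) + 0.20·log₂(1/0.20) + 0.23·log₂(1/0.23) + 0.28·log₂(1/0.28) = 2.2537 bits.
RT = 145 + 215 × 2.2537 = 629.54 ms.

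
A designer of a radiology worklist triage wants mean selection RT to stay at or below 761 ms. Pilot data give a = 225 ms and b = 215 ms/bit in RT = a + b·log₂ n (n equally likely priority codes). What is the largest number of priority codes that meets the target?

5

Set 225 + 215·log₂ n ≤ 761 → log₂ n ≤ (761 − 225)/215 = 2.4930.
So n ≤ 2^2.4930 = 5.630; the largest integer n is 5.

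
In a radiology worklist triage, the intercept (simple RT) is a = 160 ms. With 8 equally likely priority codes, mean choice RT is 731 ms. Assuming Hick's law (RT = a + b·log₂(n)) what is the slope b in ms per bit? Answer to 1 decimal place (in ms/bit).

190.3 ms/bit

log₂(8) = 3 bits.
b = (RT − a)/log₂ n = (731 − 160) / 3 = 190.333 ms/bit.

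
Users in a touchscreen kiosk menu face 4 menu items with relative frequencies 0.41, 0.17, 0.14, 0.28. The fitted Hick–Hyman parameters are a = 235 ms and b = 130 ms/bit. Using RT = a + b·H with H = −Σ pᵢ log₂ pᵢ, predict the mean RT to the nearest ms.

Entropy contributions −pᵢ log₂ pᵢ: 0.5274, 0.4346, 0.3971, 0.5142; sum H = 1.8733 bits.
RT = a + bH = 235 + 130·1.8733 = 478.53 ms.

479 ms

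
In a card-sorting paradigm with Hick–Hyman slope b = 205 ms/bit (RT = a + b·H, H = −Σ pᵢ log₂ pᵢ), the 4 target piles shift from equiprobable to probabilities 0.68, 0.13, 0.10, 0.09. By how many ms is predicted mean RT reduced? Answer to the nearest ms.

122 ms

The RT saving is b·ΔH. Equiprobable H₀ = log₂(4) = 2.0000 bits; with the given probabilities H = 1.4058 bits.
b·(H₀ − H) = 205 × (2.0000 − 1.4058) = 121.80 ms.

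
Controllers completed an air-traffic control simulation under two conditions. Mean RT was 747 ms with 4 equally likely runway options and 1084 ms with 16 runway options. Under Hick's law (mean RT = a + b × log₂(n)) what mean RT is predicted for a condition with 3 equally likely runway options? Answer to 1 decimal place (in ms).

677.1 ms

RT is linear in log₂ n, so two points fix the line:
  b = (1084 − 747) / (log₂ 16 − log₂ 4) = 337 / (4 − 2) = 168.500 ms/bit
  a = 747 − 168.500 × 2 = 410.000 ms
Then RT(3) = 410.000 + 168.500 × log₂ 3 = 410.000 + 168.500 × 1.5850 ≈ 677.066 ms.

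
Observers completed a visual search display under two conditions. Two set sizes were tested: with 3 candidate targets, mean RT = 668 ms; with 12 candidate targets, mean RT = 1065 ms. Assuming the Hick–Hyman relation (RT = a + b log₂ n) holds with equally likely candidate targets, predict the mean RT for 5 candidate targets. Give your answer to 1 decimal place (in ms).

814.3 ms

Fit slope and intercept:
  b = (1065 − 668) / (log₂ 12 − log₂ 3) = 397 / (3.5850 − 1.5850) = 198.500 ms/bit
  a = 668 − 198.500 × 1.5850 = 353.385 ms
Then RT(5) = 353.385 + 198.500 × log₂ 5 = 353.385 + 198.500 × 2.3219 ≈ 814.288 ms.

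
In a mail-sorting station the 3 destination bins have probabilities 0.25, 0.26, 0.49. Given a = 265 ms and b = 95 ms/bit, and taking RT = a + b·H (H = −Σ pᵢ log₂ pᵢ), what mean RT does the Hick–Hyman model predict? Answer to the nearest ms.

408 ms

H = 0.25·log₂(1/0.25) + 0.26·log₂(1/0.26) + 0.49·log₂(1/0.49) = 1.5096 bits.
RT = 265 + 95 × 1.5096 = 408.41 ms.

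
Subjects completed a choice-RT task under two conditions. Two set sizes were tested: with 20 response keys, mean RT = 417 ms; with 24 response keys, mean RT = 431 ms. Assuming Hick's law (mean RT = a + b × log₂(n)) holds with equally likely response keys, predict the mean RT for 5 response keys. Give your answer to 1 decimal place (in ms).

Solve the two-equation system in a and b:
  b = (431 − 417) / (log₂ 24 − log₂ 20) = 14 / (4.5850 − 4.3219) = 53.225 ms/bit
  a = 417 − 53.225 × 4.3219 = 186.965 ms
Then RT(5) = 186.965 + 53.225 × log₂ 5 = 186.965 + 53.225 × 2.3219 ≈ 310.550 ms.

310.6 ms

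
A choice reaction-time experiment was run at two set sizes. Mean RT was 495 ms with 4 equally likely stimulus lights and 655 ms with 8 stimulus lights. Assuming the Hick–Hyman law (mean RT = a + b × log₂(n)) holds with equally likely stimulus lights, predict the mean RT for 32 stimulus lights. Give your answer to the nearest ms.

Solve the two-equation system in a and b:
  b = (655 − 495) / (log₂ 8 − log₂ 4) = 160 / (3 − 2) = 160 ms/bit
  a = 495 − 160 × 2 = 175 ms
Then RT(32) = 175 + 160 × log₂ 32 = 175 + 160 × 5 ≈ 975.000 ms.

975 ms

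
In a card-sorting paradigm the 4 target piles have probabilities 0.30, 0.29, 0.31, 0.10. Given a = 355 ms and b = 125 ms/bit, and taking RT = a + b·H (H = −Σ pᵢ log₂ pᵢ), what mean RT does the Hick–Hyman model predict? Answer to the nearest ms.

Entropy contributions −pᵢ log₂ pᵢ: 0.5211, 0.5179, 0.5238, 0.3322; sum H = 1.8950 bits.
RT = a + bH = 355 + 125·1.8950 = 591.87 ms.

592 ms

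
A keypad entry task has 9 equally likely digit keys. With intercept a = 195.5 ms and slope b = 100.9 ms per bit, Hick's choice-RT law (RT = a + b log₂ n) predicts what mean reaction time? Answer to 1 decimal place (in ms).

515.3 ms

log₂(9) = 3.1699 bits, so RT = 195.5 + 100.9 × 3.1699 ≈ 515.345 ms.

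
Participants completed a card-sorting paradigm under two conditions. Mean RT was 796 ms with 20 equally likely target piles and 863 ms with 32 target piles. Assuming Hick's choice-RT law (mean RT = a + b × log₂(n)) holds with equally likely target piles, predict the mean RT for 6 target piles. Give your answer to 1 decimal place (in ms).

624.4 ms

RT is linear in log₂ n, so two points fix the line:
  b = (863 − 796) / (log₂ 32 − log₂ 20) = 67 / (5 − 4.3219) = 98.810 ms/bit
  a = 796 − 98.810 × 4.3219 = 368.952 ms
Then RT(6) = 368.952 + 98.810 × log₂ 6 = 368.952 + 98.810 × 2.5850 ≈ 624.371 ms.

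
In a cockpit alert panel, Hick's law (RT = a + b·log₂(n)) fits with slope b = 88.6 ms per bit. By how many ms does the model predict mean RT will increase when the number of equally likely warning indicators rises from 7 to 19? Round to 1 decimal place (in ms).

Only the slope matters, since a is common to both: ΔRT = b·log₂(n₂/n₁).
log₂(19) − log₂(7) = 4.2479 − 2.8074 = 1.4406.
ΔRT = 88.6 × 1.4406 = 127.635 ms.

127.6 ms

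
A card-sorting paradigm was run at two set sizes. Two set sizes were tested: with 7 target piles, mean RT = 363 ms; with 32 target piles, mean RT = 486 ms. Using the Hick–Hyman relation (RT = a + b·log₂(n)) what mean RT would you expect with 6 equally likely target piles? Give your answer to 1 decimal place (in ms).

Fit slope and intercept:
  b = (486 − 363) / (log₂ 32 − log₂ 7) = 123 / (5 − 2.8074) = 56.097 ms/bit
  a = 363 − 56.097 × 2.8074 = 205.517 ms
Then RT(6) = 205.517 + 56.097 × log₂ 6 = 205.517 + 56.097 × 2.5850 ≈ 350.525 ms.

350.5 ms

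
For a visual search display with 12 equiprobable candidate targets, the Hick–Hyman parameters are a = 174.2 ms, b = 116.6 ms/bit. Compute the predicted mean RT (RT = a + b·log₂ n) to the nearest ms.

log₂(12) = 3.5850 bits, so RT = 174.2 + 116.6 × 3.5850 ≈ 592.207 ms.

592 ms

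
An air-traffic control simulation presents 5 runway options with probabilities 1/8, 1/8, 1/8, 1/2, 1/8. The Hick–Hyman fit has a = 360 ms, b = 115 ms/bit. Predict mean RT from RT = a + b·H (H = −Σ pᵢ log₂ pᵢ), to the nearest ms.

590 ms

Each term −pᵢ log₂ pᵢ: 0.125·3 + 0.125·3 + 0.125·3 + 0.5·1 + 0.125·3; summed, H = 2.000 bits.
Mean RT = a + bH = 360 + 115·2.000 = 590.00 ms.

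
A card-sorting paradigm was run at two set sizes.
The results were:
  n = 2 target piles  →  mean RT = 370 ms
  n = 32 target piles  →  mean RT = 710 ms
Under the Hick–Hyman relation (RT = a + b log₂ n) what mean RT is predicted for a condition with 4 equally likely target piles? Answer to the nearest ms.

455 ms

RT is linear in log₂ n, so two points fix the line:
  b = (710 − 370) / (log₂ 32 − log₂ 2) = 340 / (5 − 1) = 85 ms/bit
  a = 370 − 85 × 1 = 285 ms
Then RT(4) = 285 + 85 × log₂ 4 = 285 + 85 × 2 ≈ 455.000 ms.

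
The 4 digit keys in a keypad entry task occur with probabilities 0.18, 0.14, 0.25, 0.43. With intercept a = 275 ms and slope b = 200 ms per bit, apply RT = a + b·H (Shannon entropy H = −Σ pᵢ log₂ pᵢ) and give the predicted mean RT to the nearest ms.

648 ms

H = 0.18·log₂(1/0.18) + 0.14·log₂(1/0.14) + 0.25·log₂(1/0.25) + 0.43·log₂(1/0.43) = 1.8660 bits.
RT = 275 + 200 × 1.8660 = 648.20 ms.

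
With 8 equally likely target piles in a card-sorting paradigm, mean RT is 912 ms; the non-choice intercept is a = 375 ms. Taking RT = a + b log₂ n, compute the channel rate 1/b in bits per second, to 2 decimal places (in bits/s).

Choice component = 912 − 375 = 537 ms over log₂(8) = 3 bits.
b = 537 / 3 = 179.000 ms/bit, so 1/b = 5.587 bits/s.

5.59 bits/s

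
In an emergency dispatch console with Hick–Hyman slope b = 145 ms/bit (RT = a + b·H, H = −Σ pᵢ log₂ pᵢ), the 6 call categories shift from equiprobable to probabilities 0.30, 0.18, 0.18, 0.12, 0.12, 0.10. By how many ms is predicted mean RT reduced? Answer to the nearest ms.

The RT saving is b·ΔH. Equiprobable H₀ = log₂(6) = 2.5850 bits; with the given probabilities H = 2.4780 bits.
b·(H₀ − H) = 145 × (2.5850 − 2.4780) = 15.50 ms.

16 ms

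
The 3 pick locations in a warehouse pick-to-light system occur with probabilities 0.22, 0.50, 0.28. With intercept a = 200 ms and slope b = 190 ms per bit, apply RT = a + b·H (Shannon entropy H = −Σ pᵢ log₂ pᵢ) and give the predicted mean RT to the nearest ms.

484 ms

Entropy contributions −pᵢ log₂ pᵢ: 0.4806, 0.5000, 0.5142; sum H = 1.4948 bits.
RT = a + bH = 200 + 190·1.4948 = 484.01 ms.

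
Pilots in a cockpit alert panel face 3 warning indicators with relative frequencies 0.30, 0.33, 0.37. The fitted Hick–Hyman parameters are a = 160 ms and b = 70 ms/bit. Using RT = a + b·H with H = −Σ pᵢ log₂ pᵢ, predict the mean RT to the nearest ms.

271 ms

H = 0.30·log₂(1/0.30) + 0.33·log₂(1/0.33) + 0.37·log₂(1/0.37) = 1.5796 bits.
RT = 160 + 70 × 1.5796 = 270.57 ms.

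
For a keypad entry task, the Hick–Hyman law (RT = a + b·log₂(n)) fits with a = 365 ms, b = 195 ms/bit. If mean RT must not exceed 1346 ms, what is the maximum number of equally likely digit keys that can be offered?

Set 365 + 195·log₂ n ≤ 1346 → log₂ n ≤ (1346 − 365)/195 = 5.0308.
So n ≤ 2^5.0308 = 32.690; the largest integer n is 32.

32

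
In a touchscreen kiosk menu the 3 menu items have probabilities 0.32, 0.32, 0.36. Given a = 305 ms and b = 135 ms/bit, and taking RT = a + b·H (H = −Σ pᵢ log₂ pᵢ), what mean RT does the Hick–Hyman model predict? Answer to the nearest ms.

Entropy contributions −pᵢ log₂ pᵢ: 0.5260, 0.5260, 0.5306; sum H = 1.5827 bits.
RT = a + bH = 305 + 135·1.5827 = 518.66 ms.

519 ms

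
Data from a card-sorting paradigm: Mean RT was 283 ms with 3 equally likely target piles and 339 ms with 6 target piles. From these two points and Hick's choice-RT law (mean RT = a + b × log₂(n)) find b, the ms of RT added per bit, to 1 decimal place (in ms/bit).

56.0 ms/bit

b = (RT₂ − RT₁)/(log₂ n₂ − log₂ n₁) = (339 − 283)/(2.5850 − 1.5850) = 56.000 ms/bit.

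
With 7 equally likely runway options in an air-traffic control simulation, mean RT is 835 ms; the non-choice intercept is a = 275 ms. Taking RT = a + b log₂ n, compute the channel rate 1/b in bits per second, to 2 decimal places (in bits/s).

5.01 bits/s

b = (835 − 275)/log₂ 7 = 560/2.8074 = 199.476 ms per bit = 0.19948 s/bit; the reciprocal is 5.013 bits/s.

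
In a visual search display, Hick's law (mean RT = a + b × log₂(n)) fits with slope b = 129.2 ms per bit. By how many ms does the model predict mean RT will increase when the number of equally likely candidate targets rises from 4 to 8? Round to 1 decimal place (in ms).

Only the slope matters, since a is common to both: ΔRT = b·log₂(n₂/n₁).
log₂(8) − log₂(4) = log₂(8/4) = log₂(2) = 1.
ΔRT = 129.2 × 1.0000 = 129.200 ms.

129.2 ms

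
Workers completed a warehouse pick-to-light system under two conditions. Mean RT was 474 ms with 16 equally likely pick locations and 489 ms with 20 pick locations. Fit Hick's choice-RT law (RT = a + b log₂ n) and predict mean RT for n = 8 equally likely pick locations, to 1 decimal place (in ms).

RT is linear in log₂ n, so two points fix the line:
  b = (489 − 474) / (log₂ 20 − log₂ 16) = 15 / (4.3219 − 4) = 46.594 ms/bit
  a = 474 − 46.594 × 4 = 287.623 ms
Then RT(8) = 287.623 + 46.594 × log₂ 8 = 287.623 + 46.594 × 3 ≈ 427.406 ms.

427.4 ms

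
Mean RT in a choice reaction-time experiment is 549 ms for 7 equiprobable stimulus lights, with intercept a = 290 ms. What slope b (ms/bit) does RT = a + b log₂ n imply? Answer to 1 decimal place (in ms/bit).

92.3 ms/bit

log₂(7) = 2.8074 bits.
b = (RT − a)/log₂ n = (549 − 290) / 2.8074 = 92.258 ms/bit.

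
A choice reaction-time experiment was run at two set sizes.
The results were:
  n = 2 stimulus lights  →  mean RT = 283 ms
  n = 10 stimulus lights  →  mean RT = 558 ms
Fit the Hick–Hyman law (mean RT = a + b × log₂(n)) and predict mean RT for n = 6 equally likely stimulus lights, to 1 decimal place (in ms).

RT is linear in log₂ n, so two points fix the line:
  b = (558 − 283) / (log₂ 10 − log₂ 2) = 275 / (3.3219 − 1) = 118.436 ms/bit
  a = 283 − 118.436 × 1 = 164.564 ms
Then RT(6) = 164.564 + 118.436 × log₂ 6 = 164.564 + 118.436 × 2.5850 ≈ 470.717 ms.

470.7 ms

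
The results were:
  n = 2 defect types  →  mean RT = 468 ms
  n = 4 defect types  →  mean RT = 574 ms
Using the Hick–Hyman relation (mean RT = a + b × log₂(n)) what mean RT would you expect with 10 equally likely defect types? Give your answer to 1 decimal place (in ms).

RT is linear in log₂ n, so two points fix the line:
  b = (574 − 468) / (log₂ 4 − log₂ 2) = 106 / (2 − 1) = 106.000 ms/bit
  a = 468 − 106.000 × 1 = 362.000 ms
Then RT(10) = 362.000 + 106.000 × log₂ 10 = 362.000 + 106.000 × 3.3219 ≈ 714.124 ms.

714.1 ms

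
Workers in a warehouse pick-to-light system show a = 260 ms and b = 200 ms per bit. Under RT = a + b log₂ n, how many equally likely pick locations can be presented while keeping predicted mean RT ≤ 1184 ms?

200·log₂ n ≤ 1184 − 260 = 924, giving log₂ n ≤ 4.6200 and n ≤ 24.590. The largest whole number is 24.

24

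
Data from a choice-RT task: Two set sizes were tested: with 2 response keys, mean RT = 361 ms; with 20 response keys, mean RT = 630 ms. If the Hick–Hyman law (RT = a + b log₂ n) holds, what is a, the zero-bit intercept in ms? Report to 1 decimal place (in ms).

The slope on a log₂ axis is (630 − 361) / (4.3219 − 1) = 80.977 ms/bit.
a = RT₁ − b·log₂ n₁ = 361 − 80.977 × 1 = 280.023 ms.

280.0 ms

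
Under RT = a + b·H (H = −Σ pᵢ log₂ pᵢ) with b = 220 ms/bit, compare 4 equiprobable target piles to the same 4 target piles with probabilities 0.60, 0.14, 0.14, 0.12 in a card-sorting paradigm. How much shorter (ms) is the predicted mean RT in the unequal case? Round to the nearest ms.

87 ms

The RT saving is b·ΔH. Equiprobable H₀ = log₂(4) = 2.0000 bits; with the given probabilities H = 1.6035 bits.
b·(H₀ − H) = 220 × (2.0000 − 1.6035) = 87.24 ms.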